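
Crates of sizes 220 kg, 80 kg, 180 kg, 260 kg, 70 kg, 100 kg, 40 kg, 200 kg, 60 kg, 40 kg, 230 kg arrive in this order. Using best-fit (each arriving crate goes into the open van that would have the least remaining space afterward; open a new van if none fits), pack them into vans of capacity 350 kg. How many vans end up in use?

5

  220 → van 1 (new)  [load 220/350]
  80 → van 1  [load 300/350]
  180 → van 2 (new)  [load 180/350]
  260 → van 3 (new)  [load 260/350]
  70 → van 3  [load 330/350]
  100 → van 2  [load 280/350]
  40 → van 1  [load 340/350]
  200 → van 4 (new)  [load 200/350]
  60 → van 2  [load 340/350]
  40 → van 4  [load 240/350]
  230 → van 5 (new)  [load 230/350]
5 vans opened.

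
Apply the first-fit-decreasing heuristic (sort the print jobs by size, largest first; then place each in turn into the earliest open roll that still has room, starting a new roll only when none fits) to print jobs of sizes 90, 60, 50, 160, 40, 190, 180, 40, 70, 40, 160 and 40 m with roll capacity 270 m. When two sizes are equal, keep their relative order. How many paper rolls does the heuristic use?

5

Sorted descending: 190, 180, 160, 160, 90, 70, 60, 50, 40, 40, 40, 40.
  190 → roll 1 (new)  [load 190/270]
  180 → roll 2 (new)  [load 180/270]
  160 → roll 3 (new)  [load 160/270]
  160 → roll 4 (new)  [load 160/270]
  90 → roll 2  [load 270/270]
  70 → roll 1  [load 260/270]
  60 → roll 3  [load 220/270]
  50 → roll 3  [load 270/270]
  40 → roll 4  [load 200/270]
  40 → roll 4  [load 240/270]
  40 → roll 5 (new)  [load 40/270]
  40 → roll 5  [load 80/270]
5 paper rolls opened.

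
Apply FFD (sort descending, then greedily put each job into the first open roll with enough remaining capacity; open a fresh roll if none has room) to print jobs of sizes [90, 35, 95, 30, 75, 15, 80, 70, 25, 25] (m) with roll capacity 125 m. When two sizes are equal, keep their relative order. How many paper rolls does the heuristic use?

5

Sorted descending: 95, 90, 80, 75, 70, 35, 30, 25, 25, 15.
  95 → roll 1 (new)  [load 95/125]
  90 → roll 2 (new)  [load 90/125]
  80 → roll 3 (new)  [load 80/125]
  75 → roll 4 (new)  [load 75/125]
  70 → roll 5 (new)  [load 70/125]
  35 → roll 2  [load 125/125]
  30 → roll 1  [load 125/125]
  25 → roll 3  [load 105/125]
  25 → roll 4  [load 100/125]
  15 → roll 3  [load 120/125]
5 paper rolls opened.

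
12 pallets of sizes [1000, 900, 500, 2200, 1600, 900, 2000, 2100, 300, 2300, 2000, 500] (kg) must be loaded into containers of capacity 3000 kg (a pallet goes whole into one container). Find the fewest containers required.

Total = 2300 + 2200 + 2100 + 2000 + 2000 + 1600 + 1000 + 900 + 900 + 500 + 500 + 300 = 16300 kg.
Lower bound: ⌈16300/3000⌉ = 6 containers.
A packing using 6 containers:
  container 1: 2300 + 500 = 2800
  container 2: 2200 + 500 + 300 = 3000
  container 3: 2100 + 900 = 3000
  container 4: 2000 + 1000 = 3000
  container 5: 2000 + 900 = 2900
  container 6: 1600 = 1600
This matches the lower bound, so 6 is optimal.

6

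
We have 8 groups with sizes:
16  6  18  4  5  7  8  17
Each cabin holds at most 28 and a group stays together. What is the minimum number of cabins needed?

Total = 18 + 17 + 16 + 8 + 7 + 6 + 5 + 4 = 81.
Lower bound: ⌈81/28⌉ = 3 cabins.
A packing using 3 cabins:
  cabin 1: 18 + 8 = 26
  cabin 2: 17 + 7 + 4 = 28
  cabin 3: 16 + 6 + 5 = 27
This matches the lower bound, so 3 is optimal.

3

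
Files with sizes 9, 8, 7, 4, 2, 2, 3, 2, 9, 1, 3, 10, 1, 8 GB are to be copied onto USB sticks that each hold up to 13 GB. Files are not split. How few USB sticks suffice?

6

Total = 10 + 9 + 9 + 8 + 8 + 7 + 4 + 3 + 3 + 2 + 2 + 2 + 1 + 1 = 69 GB.
Lower bound: ⌈69/13⌉ = 6 USB sticks.
A packing using 6 USB sticks:
  USB stick 1: 10 + 3 = 13
  USB stick 2: 9 + 4 = 13
  USB stick 3: 9 + 3 + 1 = 13
  USB stick 4: 8 + 2 + 2 + 1 = 13
  USB stick 5: 8 + 2 = 10
  USB stick 6: 7 = 7
This matches the lower bound, so 6 is optimal.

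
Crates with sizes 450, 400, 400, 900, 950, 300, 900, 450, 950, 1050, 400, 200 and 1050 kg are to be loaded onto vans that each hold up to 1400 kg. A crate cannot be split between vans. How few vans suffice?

7

Total = 1050 + 1050 + 950 + 950 + 900 + 900 + 450 + 450 + 400 + 400 + 400 + 300 + 200 = 8400 kg.
Lower bound: ⌈8400/1400⌉ = 6 vans.
A packing using 7 vans:
  van 1: 1050 + 300 = 1350
  van 2: 1050 + 200 = 1250
  van 3: 950 + 450 = 1400
  van 4: 950 + 450 = 1400
  van 5: 900 + 400 = 1300
  van 6: 900 + 400 = 1300
  van 7: 400 = 400
No arrangement into 6 vans stays within capacity, so 7 is optimal.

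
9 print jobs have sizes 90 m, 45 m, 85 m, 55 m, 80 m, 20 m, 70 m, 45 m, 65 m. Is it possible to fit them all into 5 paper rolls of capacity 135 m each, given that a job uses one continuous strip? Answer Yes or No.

Yes

A valid assignment using 5 paper rolls:
  roll 1: 90 + 45 = 135
  roll 2: 85 + 45 = 130
  roll 3: 80 + 55 = 135
  roll 4: 70 + 65 = 135
  roll 5: 20 = 20
Every load is within 135 m, so 5 paper rolls suffice.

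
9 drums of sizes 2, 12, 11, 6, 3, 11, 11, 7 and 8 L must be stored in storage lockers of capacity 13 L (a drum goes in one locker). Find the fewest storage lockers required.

Total = 12 + 11 + 11 + 11 + 8 + 7 + 6 + 3 + 2 = 71 L.
Lower bound: ⌈71/13⌉ = 6 storage lockers.
A packing using 6 storage lockers:
  locker 1: 12 = 12
  locker 2: 11 + 2 = 13
  locker 3: 11 = 11
  locker 4: 11 = 11
  locker 5: 8 + 3 = 11
  locker 6: 7 + 6 = 13
This matches the lower bound, so 6 is optimal.

6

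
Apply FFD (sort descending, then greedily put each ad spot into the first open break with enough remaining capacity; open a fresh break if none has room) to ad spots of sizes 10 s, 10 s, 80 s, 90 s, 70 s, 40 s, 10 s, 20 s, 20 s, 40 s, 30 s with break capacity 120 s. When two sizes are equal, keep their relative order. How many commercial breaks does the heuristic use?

4

Sorted descending: 90, 80, 70, 40, 40, 30, 20, 20, 10, 10, 10.
  90 → break 1 (new)  [load 90/120]
  80 → break 2 (new)  [load 80/120]
  70 → break 3 (new)  [load 70/120]
  40 → break 2  [load 120/120]
  40 → break 3  [load 110/120]
  30 → break 1  [load 120/120]
  20 → break 4 (new)  [load 20/120]
  20 → break 4  [load 40/120]
  10 → break 3  [load 120/120]
  10 → break 4  [load 50/120]
  10 → break 4  [load 60/120]
4 commercial breaks opened.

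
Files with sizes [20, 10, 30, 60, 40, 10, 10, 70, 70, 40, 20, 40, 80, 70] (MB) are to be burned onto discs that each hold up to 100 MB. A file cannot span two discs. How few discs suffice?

Total = 80 + 70 + 70 + 70 + 60 + 40 + 40 + 40 + 30 + 20 + 20 + 10 + 10 + 10 = 570 MB.
Lower bound: ⌈570/100⌉ = 6 discs.
A packing using 6 discs:
  disc 1: 80 + 20 = 100
  disc 2: 70 + 30 = 100
  disc 3: 70 + 20 + 10 = 100
  disc 4: 70 + 10 + 10 = 90
  disc 5: 60 + 40 = 100
  disc 6: 40 + 40 = 80
This matches the lower bound, so 6 is optimal.

6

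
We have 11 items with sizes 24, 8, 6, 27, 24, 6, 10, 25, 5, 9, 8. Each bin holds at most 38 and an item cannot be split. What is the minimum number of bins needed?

5

Total = 27 + 25 + 24 + 24 + 10 + 9 + 8 + 8 + 6 + 6 + 5 = 152.
Lower bound: ⌈152/38⌉ = 4 bins.
A packing using 5 bins:
  bin 1: 27 + 10 = 37
  bin 2: 25 + 9 = 34
  bin 3: 24 + 8 + 6 = 38
  bin 4: 24 + 8 + 6 = 38
  bin 5: 5 = 5
No arrangement into 4 bins stays within capacity, so 5 is optimal.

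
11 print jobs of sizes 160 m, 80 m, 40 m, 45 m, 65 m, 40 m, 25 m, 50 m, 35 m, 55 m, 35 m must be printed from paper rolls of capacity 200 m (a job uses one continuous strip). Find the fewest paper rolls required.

4

Total = 160 + 80 + 65 + 55 + 50 + 45 + 40 + 40 + 35 + 35 + 25 = 630 m.
Lower bound: ⌈630/200⌉ = 4 paper rolls.
A packing using 4 paper rolls:
  roll 1: 160 + 40 = 200
  roll 2: 80 + 65 + 55 = 200
  roll 3: 50 + 45 + 40 + 35 + 25 = 195
  roll 4: 35 = 35
This matches the lower bound, so 4 is optimal.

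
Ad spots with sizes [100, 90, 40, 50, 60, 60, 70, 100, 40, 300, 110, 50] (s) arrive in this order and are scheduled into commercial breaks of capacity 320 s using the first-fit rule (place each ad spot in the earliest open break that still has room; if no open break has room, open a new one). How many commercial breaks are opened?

4

  100 → break 1 (new)  [load 100/320]
  90 → break 1  [load 190/320]
  40 → break 1  [load 230/320]
  50 → break 1  [load 280/320]
  60 → break 2 (new)  [load 60/320]
  60 → break 2  [load 120/320]
  70 → break 2  [load 190/320]
  100 → break 2  [load 290/320]
  40 → break 1  [load 320/320]
  300 → break 3 (new)  [load 300/320]
  110 → break 4 (new)  [load 110/320]
  50 → break 4  [load 160/320]
4 commercial breaks opened.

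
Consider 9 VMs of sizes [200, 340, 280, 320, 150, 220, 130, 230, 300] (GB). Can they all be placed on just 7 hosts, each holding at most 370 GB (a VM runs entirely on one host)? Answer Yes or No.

A valid assignment using 7 hosts:
  host 1: 340 = 340
  host 2: 320 = 320
  host 3: 300 = 300
  host 4: 280 = 280
  host 5: 230 + 130 = 360
  host 6: 220 + 150 = 370
  host 7: 200 = 200
Every load is within 370 GB, so 7 hosts suffice.

Yes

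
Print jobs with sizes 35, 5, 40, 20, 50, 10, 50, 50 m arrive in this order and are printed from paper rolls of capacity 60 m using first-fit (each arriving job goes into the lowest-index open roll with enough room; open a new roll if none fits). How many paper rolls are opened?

5

  35 → roll 1 (new)  [load 35/60]
  5 → roll 1  [load 40/60]
  40 → roll 2 (new)  [load 40/60]
  20 → roll 1  [load 60/60]
  50 → roll 3 (new)  [load 50/60]
  10 → roll 2  [load 50/60]
  50 → roll 4 (new)  [load 50/60]
  50 → roll 5 (new)  [load 50/60]
5 paper rolls opened.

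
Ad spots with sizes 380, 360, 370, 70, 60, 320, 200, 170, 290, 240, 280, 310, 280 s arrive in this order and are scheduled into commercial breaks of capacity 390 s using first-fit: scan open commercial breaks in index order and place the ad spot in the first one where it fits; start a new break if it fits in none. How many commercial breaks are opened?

11

  380 → break 1 (new)  [load 380/390]
  360 → break 2 (new)  [load 360/390]
  370 → break 3 (new)  [load 370/390]
  70 → break 4 (new)  [load 70/390]
  60 → break 4  [load 130/390]
  320 → break 5 (new)  [load 320/390]
  200 → break 4  [load 330/390]
  170 → break 6 (new)  [load 170/390]
  290 → break 7 (new)  [load 290/390]
  240 → break 8 (new)  [load 240/390]
  280 → break 9 (new)  [load 280/390]
  310 → break 10 (new)  [load 310/390]
  280 → break 11 (new)  [load 280/390]
11 commercial breaks opened.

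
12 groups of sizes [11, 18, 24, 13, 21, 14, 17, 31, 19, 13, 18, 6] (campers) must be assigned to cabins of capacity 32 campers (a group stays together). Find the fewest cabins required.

7

Total = 31 + 24 + 21 + 19 + 18 + 18 + 17 + 14 + 13 + 13 + 11 + 6 = 205 campers.
Lower bound: ⌈205/32⌉ = 7 cabins.
A packing using 7 cabins:
  cabin 1: 31 = 31
  cabin 2: 24 + 6 = 30
  cabin 3: 21 + 11 = 32
  cabin 4: 19 + 13 = 32
  cabin 5: 18 + 14 = 32
  cabin 6: 18 + 13 = 31
  cabin 7: 17 = 17
This matches the lower bound, so 7 is optimal.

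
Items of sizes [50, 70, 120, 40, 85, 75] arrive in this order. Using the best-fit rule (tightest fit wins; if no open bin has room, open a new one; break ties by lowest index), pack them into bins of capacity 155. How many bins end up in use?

  50 → bin 1 (new)  [load 50/155]
  70 → bin 1  [load 120/155]
  120 → bin 2 (new)  [load 120/155]
  40 → bin 3 (new)  [load 40/155]
  85 → bin 3  [load 125/155]
  75 → bin 4 (new)  [load 75/155]
4 bins opened.

4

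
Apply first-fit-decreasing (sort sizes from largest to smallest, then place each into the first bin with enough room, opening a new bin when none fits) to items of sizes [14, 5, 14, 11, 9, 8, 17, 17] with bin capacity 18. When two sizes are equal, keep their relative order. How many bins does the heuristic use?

6

Sorted descending: 17, 17, 14, 14, 11, 9, 8, 5.
  17 → bin 1 (new)  [load 17/18]
  17 → bin 2 (new)  [load 17/18]
  14 → bin 3 (new)  [load 14/18]
  14 → bin 4 (new)  [load 14/18]
  11 → bin 5 (new)  [load 11/18]
  9 → bin 6 (new)  [load 9/18]
  8 → bin 6  [load 17/18]
  5 → bin 5  [load 16/18]
6 bins opened.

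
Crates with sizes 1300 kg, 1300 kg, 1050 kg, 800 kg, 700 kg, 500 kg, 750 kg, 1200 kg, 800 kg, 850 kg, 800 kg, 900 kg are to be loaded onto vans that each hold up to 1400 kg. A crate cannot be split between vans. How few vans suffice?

Total = 1300 + 1300 + 1200 + 1050 + 900 + 850 + 800 + 800 + 800 + 750 + 700 + 500 = 10950 kg.
Lower bound: ⌈10950/1400⌉ = 8 vans.
Also, 10 crates each exceed 700 kg, and no two of those can share a van, so at least 10 vans are needed.
A packing using 11 vans:
  van 1: 1300 = 1300
  van 2: 1300 = 1300
  van 3: 1200 = 1200
  van 4: 1050 = 1050
  van 5: 900 + 500 = 1400
  van 6: 850 = 850
  van 7: 800 = 800
  van 8: 800 = 800
  van 9: 800 = 800
  van 10: 750 = 750
  van 11: 700 = 700
No arrangement into 10 vans stays within capacity, so 11 is optimal.

11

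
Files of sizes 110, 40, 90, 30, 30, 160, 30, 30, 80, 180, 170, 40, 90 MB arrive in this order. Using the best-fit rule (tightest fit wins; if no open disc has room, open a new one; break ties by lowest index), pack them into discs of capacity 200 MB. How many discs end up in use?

  110 → disc 1 (new)  [load 110/200]
  40 → disc 1  [load 150/200]
  90 → disc 2 (new)  [load 90/200]
  30 → disc 1  [load 180/200]
  30 → disc 2  [load 120/200]
  160 → disc 3 (new)  [load 160/200]
  30 → disc 3  [load 190/200]
  30 → disc 2  [load 150/200]
  80 → disc 4 (new)  [load 80/200]
  180 → disc 5 (new)  [load 180/200]
  170 → disc 6 (new)  [load 170/200]
  40 → disc 2  [load 190/200]
  90 → disc 4  [load 170/200]
6 discs opened.

6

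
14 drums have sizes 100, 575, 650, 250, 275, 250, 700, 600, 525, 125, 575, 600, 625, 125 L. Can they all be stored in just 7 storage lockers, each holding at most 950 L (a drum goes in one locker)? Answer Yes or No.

No

Total = 5975 L; ⌈5975/950⌉ = 7.
8 drums each exceed half the capacity and cannot share a locker, forcing at least 8 storage lockers.
At least 8 storage lockers are required, but only 7 are allowed.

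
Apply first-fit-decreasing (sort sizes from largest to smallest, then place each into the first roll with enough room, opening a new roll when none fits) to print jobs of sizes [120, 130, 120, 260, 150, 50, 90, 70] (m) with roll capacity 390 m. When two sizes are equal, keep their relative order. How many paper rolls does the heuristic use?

Sorted descending: 260, 150, 130, 120, 120, 90, 70, 50.
  260 → roll 1 (new)  [load 260/390]
  150 → roll 2 (new)  [load 150/390]
  130 → roll 1  [load 390/390]
  120 → roll 2  [load 270/390]
  120 → roll 2  [load 390/390]
  90 → roll 3 (new)  [load 90/390]
  70 → roll 3  [load 160/390]
  50 → roll 3  [load 210/390]
3 paper rolls opened.

3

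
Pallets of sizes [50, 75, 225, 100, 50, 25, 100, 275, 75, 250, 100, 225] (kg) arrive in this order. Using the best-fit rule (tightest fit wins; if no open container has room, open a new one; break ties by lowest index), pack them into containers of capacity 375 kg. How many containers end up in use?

  50 → container 1 (new)  [load 50/375]
  75 → container 1  [load 125/375]
  225 → container 1  [load 350/375]
  100 → container 2 (new)  [load 100/375]
  50 → container 2  [load 150/375]
  25 → container 1  [load 375/375]
  100 → container 2  [load 250/375]
  275 → container 3 (new)  [load 275/375]
  75 → container 3  [load 350/375]
  250 → container 4 (new)  [load 250/375]
  100 → container 2  [load 350/375]
  225 → container 5 (new)  [load 225/375]
5 containers opened.

5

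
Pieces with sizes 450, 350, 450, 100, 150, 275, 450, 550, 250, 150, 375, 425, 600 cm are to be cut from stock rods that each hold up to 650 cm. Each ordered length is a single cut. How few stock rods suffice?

8

Total = 600 + 550 + 450 + 450 + 450 + 425 + 375 + 350 + 275 + 250 + 150 + 150 + 100 = 4575 cm.
Lower bound: ⌈4575/650⌉ = 8 stock rods.
A packing using 8 stock rods:
  stock rod 1: 600 = 600
  stock rod 2: 550 + 100 = 650
  stock rod 3: 450 + 150 = 600
  stock rod 4: 450 + 150 = 600
  stock rod 5: 450 = 450
  stock rod 6: 425 = 425
  stock rod 7: 375 + 275 = 650
  stock rod 8: 350 + 250 = 600
This matches the lower bound, so 8 is optimal.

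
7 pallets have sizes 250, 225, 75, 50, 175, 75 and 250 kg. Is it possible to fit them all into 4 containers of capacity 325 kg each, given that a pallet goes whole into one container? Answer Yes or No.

A valid assignment using 4 containers:
  container 1: 250 + 75 = 325
  container 2: 250 + 75 = 325
  container 3: 225 + 50 = 275
  container 4: 175 = 175
Every load is within 325 kg, so 4 containers suffice.

Yes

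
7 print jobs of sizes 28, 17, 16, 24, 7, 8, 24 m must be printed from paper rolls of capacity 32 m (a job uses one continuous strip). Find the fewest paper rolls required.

5

Total = 28 + 24 + 24 + 17 + 16 + 8 + 7 = 124 m.
Lower bound: ⌈124/32⌉ = 4 paper rolls.
A packing using 5 paper rolls:
  roll 1: 28 = 28
  roll 2: 24 + 8 = 32
  roll 3: 24 + 7 = 31
  roll 4: 17 = 17
  roll 5: 16 = 16
No arrangement into 4 paper rolls stays within capacity, so 5 is optimal.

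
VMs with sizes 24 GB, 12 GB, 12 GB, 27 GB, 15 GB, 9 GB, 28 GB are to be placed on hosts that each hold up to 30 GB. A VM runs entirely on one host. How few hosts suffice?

5

Total = 28 + 27 + 24 + 15 + 12 + 12 + 9 = 127 GB.
Lower bound: ⌈127/30⌉ = 5 hosts.
A packing using 5 hosts:
  host 1: 28 = 28
  host 2: 27 = 27
  host 3: 24 = 24
  host 4: 15 + 12 = 27
  host 5: 12 + 9 = 21
This matches the lower bound, so 5 is optimal.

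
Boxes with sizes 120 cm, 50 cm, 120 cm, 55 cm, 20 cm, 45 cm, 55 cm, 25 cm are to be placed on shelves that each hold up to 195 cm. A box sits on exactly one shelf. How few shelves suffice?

Total = 120 + 120 + 55 + 55 + 50 + 45 + 25 + 20 = 490 cm.
Lower bound: ⌈490/195⌉ = 3 shelves.
A packing using 3 shelves:
  shelf 1: 120 + 55 + 20 = 195
  shelf 2: 120 + 55 = 175
  shelf 3: 50 + 45 + 25 = 120
This matches the lower bound, so 3 is optimal.

3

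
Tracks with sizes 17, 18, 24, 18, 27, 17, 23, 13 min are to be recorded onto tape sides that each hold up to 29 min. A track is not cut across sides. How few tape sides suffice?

8

Total = 27 + 24 + 23 + 18 + 18 + 17 + 17 + 13 = 157 min.
Lower bound: ⌈157/29⌉ = 6 tape sides.
Also, 7 tracks each exceed 29/2 min, and no two of those can share a side, so at least 7 tape sides are needed.
A packing using 8 tape sides:
  side 1: 27 = 27
  side 2: 24 = 24
  side 3: 23 = 23
  side 4: 18 = 18
  side 5: 18 = 18
  side 6: 17 = 17
  side 7: 17 = 17
  side 8: 13 = 13
No arrangement into 7 tape sides stays within capacity, so 8 is optimal.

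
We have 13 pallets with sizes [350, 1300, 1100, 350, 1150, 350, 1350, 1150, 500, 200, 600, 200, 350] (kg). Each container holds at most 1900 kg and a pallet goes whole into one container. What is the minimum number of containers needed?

Total = 1350 + 1300 + 1150 + 1150 + 1100 + 600 + 500 + 350 + 350 + 350 + 350 + 200 + 200 = 8950 kg.
Lower bound: ⌈8950/1900⌉ = 5 containers.
A packing using 5 containers:
  container 1: 1350 + 500 = 1850
  container 2: 1300 + 600 = 1900
  container 3: 1150 + 350 + 350 = 1850
  container 4: 1150 + 350 + 350 = 1850
  container 5: 1100 + 200 + 200 = 1500
This matches the lower bound, so 5 is optimal.

5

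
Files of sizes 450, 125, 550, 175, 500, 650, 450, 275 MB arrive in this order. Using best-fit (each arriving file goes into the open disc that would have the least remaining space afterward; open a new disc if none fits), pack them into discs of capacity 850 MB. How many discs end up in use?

  450 → disc 1 (new)  [load 450/850]
  125 → disc 1  [load 575/850]
  550 → disc 2 (new)  [load 550/850]
  175 → disc 1  [load 750/850]
  500 → disc 3 (new)  [load 500/850]
  650 → disc 4 (new)  [load 650/850]
  450 → disc 5 (new)  [load 450/850]
  275 → disc 2  [load 825/850]
5 discs opened.

5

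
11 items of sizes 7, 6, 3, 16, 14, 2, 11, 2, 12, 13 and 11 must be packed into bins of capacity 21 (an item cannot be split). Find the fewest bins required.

6

Total = 16 + 14 + 13 + 12 + 11 + 11 + 7 + 6 + 3 + 2 + 2 = 97.
Lower bound: ⌈97/21⌉ = 5 bins.
Also, 6 items each exceed 21/2, and no two of those can share a bin, so at least 6 bins are needed.
A packing using 6 bins:
  bin 1: 16 + 3 + 2 = 21
  bin 2: 14 + 7 = 21
  bin 3: 13 + 6 + 2 = 21
  bin 4: 12 = 12
  bin 5: 11 = 11
  bin 6: 11 = 11
This matches the lower bound, so 6 is optimal.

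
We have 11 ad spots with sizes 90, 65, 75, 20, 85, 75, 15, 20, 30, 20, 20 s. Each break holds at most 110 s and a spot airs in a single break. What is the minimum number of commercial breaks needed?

5

Total = 90 + 85 + 75 + 75 + 65 + 30 + 20 + 20 + 20 + 20 + 15 = 515 s.
Lower bound: ⌈515/110⌉ = 5 commercial breaks.
A packing using 5 commercial breaks:
  break 1: 90 + 20 = 110
  break 2: 85 + 20 = 105
  break 3: 75 + 30 = 105
  break 4: 75 + 20 + 15 = 110
  break 5: 65 + 20 = 85
This matches the lower bound, so 5 is optimal.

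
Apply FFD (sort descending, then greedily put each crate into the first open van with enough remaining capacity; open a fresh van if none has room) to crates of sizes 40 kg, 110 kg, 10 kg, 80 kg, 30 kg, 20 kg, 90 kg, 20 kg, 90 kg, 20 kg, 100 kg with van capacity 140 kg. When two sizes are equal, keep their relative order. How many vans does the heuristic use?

Sorted descending: 110, 100, 90, 90, 80, 40, 30, 20, 20, 20, 10.
  110 → van 1 (new)  [load 110/140]
  100 → van 2 (new)  [load 100/140]
  90 → van 3 (new)  [load 90/140]
  90 → van 4 (new)  [load 90/140]
  80 → van 5 (new)  [load 80/140]
  40 → van 2  [load 140/140]
  30 → van 1  [load 140/140]
  20 → van 3  [load 110/140]
  20 → van 3  [load 130/140]
  20 → van 4  [load 110/140]
  10 → van 3  [load 140/140]
5 vans opened.

5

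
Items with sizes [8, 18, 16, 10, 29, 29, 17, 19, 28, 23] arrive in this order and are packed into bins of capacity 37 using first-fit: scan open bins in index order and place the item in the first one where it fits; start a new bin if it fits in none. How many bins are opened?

  8 → bin 1 (new)  [load 8/37]
  18 → bin 1  [load 26/37]
  16 → bin 2 (new)  [load 16/37]
  10 → bin 1  [load 36/37]
  29 → bin 3 (new)  [load 29/37]
  29 → bin 4 (new)  [load 29/37]
  17 → bin 2  [load 33/37]
  19 → bin 5 (new)  [load 19/37]
  28 → bin 6 (new)  [load 28/37]
  23 → bin 7 (new)  [load 23/37]
7 bins opened.

7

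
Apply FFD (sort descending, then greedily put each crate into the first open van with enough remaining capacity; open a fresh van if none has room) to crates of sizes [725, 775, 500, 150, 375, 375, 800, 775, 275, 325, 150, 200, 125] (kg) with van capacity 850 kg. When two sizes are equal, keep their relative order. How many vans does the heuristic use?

7

Sorted descending: 800, 775, 775, 725, 500, 375, 375, 325, 275, 200, 150, 150, 125.
  800 → van 1 (new)  [load 800/850]
  775 → van 2 (new)  [load 775/850]
  775 → van 3 (new)  [load 775/850]
  725 → van 4 (new)  [load 725/850]
  500 → van 5 (new)  [load 500/850]
  375 → van 6 (new)  [load 375/850]
  375 → van 6  [load 750/850]
  325 → van 5  [load 825/850]
  275 → van 7 (new)  [load 275/850]
  200 → van 7  [load 475/850]
  150 → van 7  [load 625/850]
  150 → van 7  [load 775/850]
  125 → van 4  [load 850/850]
7 vans opened.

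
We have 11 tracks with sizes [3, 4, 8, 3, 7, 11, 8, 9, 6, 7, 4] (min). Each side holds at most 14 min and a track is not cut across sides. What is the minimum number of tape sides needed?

Total = 11 + 9 + 8 + 8 + 7 + 7 + 6 + 4 + 4 + 3 + 3 = 70 min.
Lower bound: ⌈70/14⌉ = 5 tape sides.
A packing using 6 tape sides:
  side 1: 11 + 3 = 14
  side 2: 9 + 4 = 13
  side 3: 8 + 6 = 14
  side 4: 8 + 4 = 12
  side 5: 7 + 7 = 14
  side 6: 3 = 3
No arrangement into 5 tape sides stays within capacity, so 6 is optimal.

6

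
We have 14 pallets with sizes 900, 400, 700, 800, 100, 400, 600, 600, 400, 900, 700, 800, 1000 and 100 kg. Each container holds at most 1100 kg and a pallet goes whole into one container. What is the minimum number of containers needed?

Total = 1000 + 900 + 900 + 800 + 800 + 700 + 700 + 600 + 600 + 400 + 400 + 400 + 100 + 100 = 8400 kg.
Lower bound: ⌈8400/1100⌉ = 8 containers.
Also, 9 pallets each exceed 550 kg, and no two of those can share a container, so at least 9 containers are needed.
A packing using 9 containers:
  container 1: 1000 + 100 = 1100
  container 2: 900 + 100 = 1000
  container 3: 900 = 900
  container 4: 800 = 800
  container 5: 800 = 800
  container 6: 700 + 400 = 1100
  container 7: 700 + 400 = 1100
  container 8: 600 + 400 = 1000
  container 9: 600 = 600
This matches the lower bound, so 9 is optimal.

9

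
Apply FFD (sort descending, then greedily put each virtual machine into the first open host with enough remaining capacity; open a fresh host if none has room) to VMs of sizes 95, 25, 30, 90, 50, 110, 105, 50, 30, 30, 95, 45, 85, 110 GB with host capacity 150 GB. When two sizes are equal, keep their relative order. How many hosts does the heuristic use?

Sorted descending: 110, 110, 105, 95, 95, 90, 85, 50, 50, 45, 30, 30, 30, 25.
  110 → host 1 (new)  [load 110/150]
  110 → host 2 (new)  [load 110/150]
  105 → host 3 (new)  [load 105/150]
  95 → host 4 (new)  [load 95/150]
  95 → host 5 (new)  [load 95/150]
  90 → host 6 (new)  [load 90/150]
  85 → host 7 (new)  [load 85/150]
  50 → host 4  [load 145/150]
  50 → host 5  [load 145/150]
  45 → host 3  [load 150/150]
  30 → host 1  [load 140/150]
  30 → host 2  [load 140/150]
  30 → host 6  [load 120/150]
  25 → host 6  [load 145/150]
7 hosts opened.

7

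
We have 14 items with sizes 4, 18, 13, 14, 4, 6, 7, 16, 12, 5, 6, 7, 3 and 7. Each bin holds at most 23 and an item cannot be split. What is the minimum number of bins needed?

6

Total = 18 + 16 + 14 + 13 + 12 + 7 + 7 + 7 + 6 + 6 + 5 + 4 + 4 + 3 = 122.
Lower bound: ⌈122/23⌉ = 6 bins.
A packing using 6 bins:
  bin 1: 18 + 5 = 23
  bin 2: 16 + 7 = 23
  bin 3: 14 + 7 = 21
  bin 4: 13 + 7 + 3 = 23
  bin 5: 12 + 6 + 4 = 22
  bin 6: 6 + 4 = 10
This matches the lower bound, so 6 is optimal.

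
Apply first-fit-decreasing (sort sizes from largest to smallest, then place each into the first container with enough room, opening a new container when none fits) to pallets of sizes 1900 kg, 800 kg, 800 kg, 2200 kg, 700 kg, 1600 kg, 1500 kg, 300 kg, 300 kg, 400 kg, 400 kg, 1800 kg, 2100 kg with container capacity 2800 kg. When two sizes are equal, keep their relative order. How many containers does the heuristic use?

Sorted descending: 2200, 2100, 1900, 1800, 1600, 1500, 800, 800, 700, 400, 400, 300, 300.
  2200 → container 1 (new)  [load 2200/2800]
  2100 → container 2 (new)  [load 2100/2800]
  1900 → container 3 (new)  [load 1900/2800]
  1800 → container 4 (new)  [load 1800/2800]
  1600 → container 5 (new)  [load 1600/2800]
  1500 → container 6 (new)  [load 1500/2800]
  800 → container 3  [load 2700/2800]
  800 → container 4  [load 2600/2800]
  700 → container 2  [load 2800/2800]
  400 → container 1  [load 2600/2800]
  400 → container 5  [load 2000/2800]
  300 → container 5  [load 2300/2800]
  300 → container 5  [load 2600/2800]
6 containers opened.

6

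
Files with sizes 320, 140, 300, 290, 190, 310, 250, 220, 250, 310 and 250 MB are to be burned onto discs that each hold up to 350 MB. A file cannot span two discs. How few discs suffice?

Total = 320 + 310 + 310 + 300 + 290 + 250 + 250 + 250 + 220 + 190 + 140 = 2830 MB.
Lower bound: ⌈2830/350⌉ = 9 discs.
Also, 10 files each exceed 175 MB, and no two of those can share a disc, so at least 10 discs are needed.
A packing using 10 discs:
  disc 1: 320 = 320
  disc 2: 310 = 310
  disc 3: 310 = 310
  disc 4: 300 = 300
  disc 5: 290 = 290
  disc 6: 250 = 250
  disc 7: 250 = 250
  disc 8: 250 = 250
  disc 9: 220 = 220
  disc 10: 190 + 140 = 330
This matches the lower bound, so 10 is optimal.

10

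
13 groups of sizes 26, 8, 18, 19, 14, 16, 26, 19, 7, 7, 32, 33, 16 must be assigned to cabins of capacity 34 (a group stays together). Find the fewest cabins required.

8

Total = 33 + 32 + 26 + 26 + 19 + 19 + 18 + 16 + 16 + 14 + 8 + 7 + 7 = 241.
Lower bound: ⌈241/34⌉ = 8 cabins.
A packing using 8 cabins:
  cabin 1: 33 = 33
  cabin 2: 32 = 32
  cabin 3: 26 + 8 = 34
  cabin 4: 26 + 7 = 33
  cabin 5: 19 + 14 = 33
  cabin 6: 19 + 7 = 26
  cabin 7: 18 + 16 = 34
  cabin 8: 16 = 16
This matches the lower bound, so 8 is optimal.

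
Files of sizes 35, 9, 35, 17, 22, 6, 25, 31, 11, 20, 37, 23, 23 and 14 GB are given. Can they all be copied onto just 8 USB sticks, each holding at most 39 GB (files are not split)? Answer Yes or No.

Total = 308 GB; ⌈308/39⌉ = 8.
9 files each exceed half the capacity and cannot share a USB stick, forcing at least 9 USB sticks.
At least 9 USB sticks are required, but only 8 are allowed.

No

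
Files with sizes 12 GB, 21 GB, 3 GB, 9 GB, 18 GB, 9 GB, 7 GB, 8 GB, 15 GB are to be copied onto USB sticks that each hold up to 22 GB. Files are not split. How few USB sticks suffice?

Total = 21 + 18 + 15 + 12 + 9 + 9 + 8 + 7 + 3 = 102 GB.
Lower bound: ⌈102/22⌉ = 5 USB sticks.
A packing using 5 USB sticks:
  USB stick 1: 21 = 21
  USB stick 2: 18 + 3 = 21
  USB stick 3: 15 + 7 = 22
  USB stick 4: 12 + 9 = 21
  USB stick 5: 9 + 8 = 17
This matches the lower bound, so 5 is optimal.

5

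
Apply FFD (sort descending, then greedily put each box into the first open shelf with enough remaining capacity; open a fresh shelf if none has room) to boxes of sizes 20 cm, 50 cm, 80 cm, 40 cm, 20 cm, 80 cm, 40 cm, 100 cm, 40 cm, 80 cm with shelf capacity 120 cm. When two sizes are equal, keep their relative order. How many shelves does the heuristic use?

Sorted descending: 100, 80, 80, 80, 50, 40, 40, 40, 20, 20.
  100 → shelf 1 (new)  [load 100/120]
  80 → shelf 2 (new)  [load 80/120]
  80 → shelf 3 (new)  [load 80/120]
  80 → shelf 4 (new)  [load 80/120]
  50 → shelf 5 (new)  [load 50/120]
  40 → shelf 2  [load 120/120]
  40 → shelf 3  [load 120/120]
  40 → shelf 4  [load 120/120]
  20 → shelf 1  [load 120/120]
  20 → shelf 5  [load 70/120]
5 shelves opened.

5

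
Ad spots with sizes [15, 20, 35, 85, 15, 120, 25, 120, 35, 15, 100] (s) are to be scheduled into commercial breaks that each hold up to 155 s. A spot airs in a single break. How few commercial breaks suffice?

Total = 120 + 120 + 100 + 85 + 35 + 35 + 25 + 20 + 15 + 15 + 15 = 585 s.
Lower bound: ⌈585/155⌉ = 4 commercial breaks.
A packing using 4 commercial breaks:
  break 1: 120 + 35 = 155
  break 2: 120 + 35 = 155
  break 3: 100 + 25 + 20 = 145
  break 4: 85 + 15 + 15 + 15 = 130
This matches the lower bound, so 4 is optimal.

4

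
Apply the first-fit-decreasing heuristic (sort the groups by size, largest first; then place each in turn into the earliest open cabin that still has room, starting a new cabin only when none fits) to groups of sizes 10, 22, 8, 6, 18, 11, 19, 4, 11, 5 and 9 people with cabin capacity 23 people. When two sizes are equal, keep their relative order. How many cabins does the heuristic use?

Sorted descending: 22, 19, 18, 11, 11, 10, 9, 8, 6, 5, 4.
  22 → cabin 1 (new)  [load 22/23]
  19 → cabin 2 (new)  [load 19/23]
  18 → cabin 3 (new)  [load 18/23]
  11 → cabin 4 (new)  [load 11/23]
  11 → cabin 4  [load 22/23]
  10 → cabin 5 (new)  [load 10/23]
  9 → cabin 5  [load 19/23]
  8 → cabin 6 (new)  [load 8/23]
  6 → cabin 6  [load 14/23]
  5 → cabin 3  [load 23/23]
  4 → cabin 2  [load 23/23]
6 cabins opened.

6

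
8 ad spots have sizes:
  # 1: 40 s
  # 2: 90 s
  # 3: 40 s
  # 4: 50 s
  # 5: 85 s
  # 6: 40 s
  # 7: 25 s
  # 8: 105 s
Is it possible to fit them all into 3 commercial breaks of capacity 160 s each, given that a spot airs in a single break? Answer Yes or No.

Total = 475 s; ⌈475/160⌉ = 3.
The bound of 3 does not rule out 3, but exhaustive search shows no assignment into 3 commercial breaks of capacity 160 s exists — the minimum is 4.

No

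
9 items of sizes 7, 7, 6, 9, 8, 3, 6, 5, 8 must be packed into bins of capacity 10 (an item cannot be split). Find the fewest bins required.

8

Total = 9 + 8 + 8 + 7 + 7 + 6 + 6 + 5 + 3 = 59.
Lower bound: ⌈59/10⌉ = 6 bins.
Also, 7 items each exceed 5, and no two of those can share a bin, so at least 7 bins are needed.
A packing using 8 bins:
  bin 1: 9 = 9
  bin 2: 8 = 8
  bin 3: 8 = 8
  bin 4: 7 + 3 = 10
  bin 5: 7 = 7
  bin 6: 6 = 6
  bin 7: 6 = 6
  bin 8: 5 = 5
No arrangement into 7 bins stays within capacity, so 8 is optimal.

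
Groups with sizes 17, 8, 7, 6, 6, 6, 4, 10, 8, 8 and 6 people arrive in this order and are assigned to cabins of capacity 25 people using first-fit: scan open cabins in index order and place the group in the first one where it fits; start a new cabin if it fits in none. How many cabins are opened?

4

  17 → cabin 1 (new)  [load 17/25]
  8 → cabin 1  [load 25/25]
  7 → cabin 2 (new)  [load 7/25]
  6 → cabin 2  [load 13/25]
  6 → cabin 2  [load 19/25]
  6 → cabin 2  [load 25/25]
  4 → cabin 3 (new)  [load 4/25]
  10 → cabin 3  [load 14/25]
  8 → cabin 3  [load 22/25]
  8 → cabin 4 (new)  [load 8/25]
  6 → cabin 4  [load 14/25]
4 cabins opened.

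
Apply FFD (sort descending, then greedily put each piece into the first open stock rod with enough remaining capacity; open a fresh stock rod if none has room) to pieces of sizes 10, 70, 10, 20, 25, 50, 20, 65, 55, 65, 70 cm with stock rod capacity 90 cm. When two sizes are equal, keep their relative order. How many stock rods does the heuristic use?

Sorted descending: 70, 70, 65, 65, 55, 50, 25, 20, 20, 10, 10.
  70 → stock rod 1 (new)  [load 70/90]
  70 → stock rod 2 (new)  [load 70/90]
  65 → stock rod 3 (new)  [load 65/90]
  65 → stock rod 4 (new)  [load 65/90]
  55 → stock rod 5 (new)  [load 55/90]
  50 → stock rod 6 (new)  [load 50/90]
  25 → stock rod 3  [load 90/90]
  20 → stock rod 1  [load 90/90]
  20 → stock rod 2  [load 90/90]
  10 → stock rod 4  [load 75/90]
  10 → stock rod 4  [load 85/90]
6 stock rods opened.

6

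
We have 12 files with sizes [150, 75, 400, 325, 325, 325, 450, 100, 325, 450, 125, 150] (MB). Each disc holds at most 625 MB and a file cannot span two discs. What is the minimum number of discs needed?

7

Total = 450 + 450 + 400 + 325 + 325 + 325 + 325 + 150 + 150 + 125 + 100 + 75 = 3200 MB.
Lower bound: ⌈3200/625⌉ = 6 discs.
Also, 7 files each exceed 625/2 MB, and no two of those can share a disc, so at least 7 discs are needed.
A packing using 7 discs:
  disc 1: 450 + 150 = 600
  disc 2: 450 + 150 = 600
  disc 3: 400 + 125 + 100 = 625
  disc 4: 325 + 75 = 400
  disc 5: 325 = 325
  disc 6: 325 = 325
  disc 7: 325 = 325
This matches the lower bound, so 7 is optimal.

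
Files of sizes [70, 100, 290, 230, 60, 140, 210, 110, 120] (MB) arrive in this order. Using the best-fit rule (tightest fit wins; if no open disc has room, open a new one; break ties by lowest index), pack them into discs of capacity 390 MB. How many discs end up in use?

  70 → disc 1 (new)  [load 70/390]
  100 → disc 1  [load 170/390]
  290 → disc 2 (new)  [load 290/390]
  230 → disc 3 (new)  [load 230/390]
  60 → disc 2  [load 350/390]
  140 → disc 3  [load 370/390]
  210 → disc 1  [load 380/390]
  110 → disc 4 (new)  [load 110/390]
  120 → disc 4  [load 230/390]
4 discs opened.

4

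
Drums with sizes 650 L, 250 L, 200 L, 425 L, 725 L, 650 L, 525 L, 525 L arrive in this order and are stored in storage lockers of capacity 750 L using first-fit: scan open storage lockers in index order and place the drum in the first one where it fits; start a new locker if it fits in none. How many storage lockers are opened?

7

  650 → locker 1 (new)  [load 650/750]
  250 → locker 2 (new)  [load 250/750]
  200 → locker 2  [load 450/750]
  425 → locker 3 (new)  [load 425/750]
  725 → locker 4 (new)  [load 725/750]
  650 → locker 5 (new)  [load 650/750]
  525 → locker 6 (new)  [load 525/750]
  525 → locker 7 (new)  [load 525/750]
7 storage lockers opened.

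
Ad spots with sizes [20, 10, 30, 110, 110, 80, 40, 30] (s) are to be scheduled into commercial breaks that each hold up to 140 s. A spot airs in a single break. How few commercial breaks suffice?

4

Total = 110 + 110 + 80 + 40 + 30 + 30 + 20 + 10 = 430 s.
Lower bound: ⌈430/140⌉ = 4 commercial breaks.
A packing using 4 commercial breaks:
  break 1: 110 + 30 = 140
  break 2: 110 + 30 = 140
  break 3: 80 + 40 + 20 = 140
  break 4: 10 = 10
This matches the lower bound, so 4 is optimal.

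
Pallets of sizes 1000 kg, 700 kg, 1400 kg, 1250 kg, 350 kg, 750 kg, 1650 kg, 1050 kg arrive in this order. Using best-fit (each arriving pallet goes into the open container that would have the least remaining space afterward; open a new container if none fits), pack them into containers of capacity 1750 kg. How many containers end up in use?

  1000 → container 1 (new)  [load 1000/1750]
  700 → container 1  [load 1700/1750]
  1400 → container 2 (new)  [load 1400/1750]
  1250 → container 3 (new)  [load 1250/1750]
  350 → container 2  [load 1750/1750]
  750 → container 4 (new)  [load 750/1750]
  1650 → container 5 (new)  [load 1650/1750]
  1050 → container 6 (new)  [load 1050/1750]
6 containers opened.

6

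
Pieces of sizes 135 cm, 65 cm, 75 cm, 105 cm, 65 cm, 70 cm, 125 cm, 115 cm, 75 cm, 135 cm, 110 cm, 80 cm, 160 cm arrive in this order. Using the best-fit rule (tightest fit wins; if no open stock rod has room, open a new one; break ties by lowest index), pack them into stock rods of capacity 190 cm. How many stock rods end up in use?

  135 → stock rod 1 (new)  [load 135/190]
  65 → stock rod 2 (new)  [load 65/190]
  75 → stock rod 2  [load 140/190]
  105 → stock rod 3 (new)  [load 105/190]
  65 → stock rod 3  [load 170/190]
  70 → stock rod 4 (new)  [load 70/190]
  125 → stock rod 5 (new)  [load 125/190]
  115 → stock rod 4  [load 185/190]
  75 → stock rod 6 (new)  [load 75/190]
  135 → stock rod 7 (new)  [load 135/190]
  110 → stock rod 6  [load 185/190]
  80 → stock rod 8 (new)  [load 80/190]
  160 → stock rod 9 (new)  [load 160/190]
9 stock rods opened.

9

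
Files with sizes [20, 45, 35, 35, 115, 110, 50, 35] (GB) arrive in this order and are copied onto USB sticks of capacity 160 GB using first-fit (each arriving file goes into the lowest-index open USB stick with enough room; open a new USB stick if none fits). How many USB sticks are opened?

  20 → USB stick 1 (new)  [load 20/160]
  45 → USB stick 1  [load 65/160]
  35 → USB stick 1  [load 100/160]
  35 → USB stick 1  [load 135/160]
  115 → USB stick 2 (new)  [load 115/160]
  110 → USB stick 3 (new)  [load 110/160]
  50 → USB stick 3  [load 160/160]
  35 → USB stick 2  [load 150/160]
3 USB sticks opened.

3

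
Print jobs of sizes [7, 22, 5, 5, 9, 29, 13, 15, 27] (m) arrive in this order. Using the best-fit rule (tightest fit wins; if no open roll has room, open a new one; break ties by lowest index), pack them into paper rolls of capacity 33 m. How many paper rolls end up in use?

  7 → roll 1 (new)  [load 7/33]
  22 → roll 1  [load 29/33]
  5 → roll 2 (new)  [load 5/33]
  5 → roll 2  [load 10/33]
  9 → roll 2  [load 19/33]
  29 → roll 3 (new)  [load 29/33]
  13 → roll 2  [load 32/33]
  15 → roll 4 (new)  [load 15/33]
  27 → roll 5 (new)  [load 27/33]
5 paper rolls opened.

5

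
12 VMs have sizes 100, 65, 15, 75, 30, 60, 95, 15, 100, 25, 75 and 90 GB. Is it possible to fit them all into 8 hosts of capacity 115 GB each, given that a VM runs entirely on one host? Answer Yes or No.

Yes

A valid assignment using 8 hosts:
  host 1: 100 + 15 = 115
  host 2: 100 + 15 = 115
  host 3: 95 = 95
  host 4: 90 + 25 = 115
  host 5: 75 + 30 = 105
  host 6: 75 = 75
  host 7: 65 = 65
  host 8: 60 = 60
Every load is within 115 GB, so 8 hosts suffice.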